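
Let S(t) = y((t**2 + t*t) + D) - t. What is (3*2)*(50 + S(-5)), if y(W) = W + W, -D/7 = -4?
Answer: 1266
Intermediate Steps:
D = 28 (D = -7*(-4) = 28)
y(W) = 2*W
S(t) = 56 - t + 4*t**2 (S(t) = 2*((t**2 + t*t) + 28) - t = 2*((t**2 + t**2) + 28) - t = 2*(2*t**2 + 28) - t = 2*(28 + 2*t**2) - t = (56 + 4*t**2) - t = 56 - t + 4*t**2)
(3*2)*(50 + S(-5)) = (3*2)*(50 + (56 - 1*(-5) + 4*(-5)**2)) = 6*(50 + (56 + 5 + 4*25)) = 6*(50 + (56 + 5 + 100)) = 6*(50 + 161) = 6*211 = 1266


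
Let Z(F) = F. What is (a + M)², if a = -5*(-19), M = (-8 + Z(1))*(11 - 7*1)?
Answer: 4489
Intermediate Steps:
M = -28 (M = (-8 + 1)*(11 - 7*1) = -7*(11 - 7) = -7*4 = -28)
a = 95
(a + M)² = (95 - 28)² = 67² = 4489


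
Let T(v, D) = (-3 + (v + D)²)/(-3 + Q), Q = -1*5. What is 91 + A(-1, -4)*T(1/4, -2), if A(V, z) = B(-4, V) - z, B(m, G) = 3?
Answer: 11641/128 ≈ 90.945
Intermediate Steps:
Q = -5
A(V, z) = 3 - z
T(v, D) = 3/8 - (D + v)²/8 (T(v, D) = (-3 + (v + D)²)/(-3 - 5) = (-3 + (D + v)²)/(-8) = (-3 + (D + v)²)*(-⅛) = 3/8 - (D + v)²/8)
91 + A(-1, -4)*T(1/4, -2) = 91 + (3 - 1*(-4))*(3/8 - (-2 + 1/4)²/8) = 91 + (3 + 4)*(3/8 - (-2 + ¼)²/8) = 91 + 7*(3/8 - (-7/4)²/8) = 91 + 7*(3/8 - ⅛*49/16) = 91 + 7*(3/8 - 49/128) = 91 + 7*(-1/128) = 91 - 7/128 = 11641/128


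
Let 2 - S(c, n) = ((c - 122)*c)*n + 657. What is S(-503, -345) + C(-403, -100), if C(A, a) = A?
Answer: 108458317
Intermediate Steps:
S(c, n) = -655 - c*n*(-122 + c) (S(c, n) = 2 - (((c - 122)*c)*n + 657) = 2 - (((-122 + c)*c)*n + 657) = 2 - ((c*(-122 + c))*n + 657) = 2 - (c*n*(-122 + c) + 657) = 2 - (657 + c*n*(-122 + c)) = 2 + (-657 - c*n*(-122 + c)) = -655 - c*n*(-122 + c))
S(-503, -345) + C(-403, -100) = (-655 - 1*(-345)*(-503)**2 + 122*(-503)*(-345)) - 403 = (-655 - 1*(-345)*253009 + 21171270) - 403 = (-655 + 87288105 + 21171270) - 403 = 108458720 - 403 = 108458317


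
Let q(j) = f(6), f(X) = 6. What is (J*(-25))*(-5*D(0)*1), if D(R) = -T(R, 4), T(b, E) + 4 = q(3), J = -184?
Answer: 46000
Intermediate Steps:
q(j) = 6
T(b, E) = 2 (T(b, E) = -4 + 6 = 2)
D(R) = -2 (D(R) = -1*2 = -2)
(J*(-25))*(-5*D(0)*1) = (-184*(-25))*(-5*(-2)*1) = 4600*(10*1) = 4600*10 = 46000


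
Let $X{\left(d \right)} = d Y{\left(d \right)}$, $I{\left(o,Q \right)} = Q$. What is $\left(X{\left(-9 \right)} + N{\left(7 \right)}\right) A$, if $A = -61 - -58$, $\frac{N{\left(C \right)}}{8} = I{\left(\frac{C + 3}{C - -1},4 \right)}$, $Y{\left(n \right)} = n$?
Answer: $-339$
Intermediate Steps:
$N{\left(C \right)} = 32$ ($N{\left(C \right)} = 8 \cdot 4 = 32$)
$X{\left(d \right)} = d^{2}$ ($X{\left(d \right)} = d d = d^{2}$)
$A = -3$ ($A = -61 + 58 = -3$)
$\left(X{\left(-9 \right)} + N{\left(7 \right)}\right) A = \left(\left(-9\right)^{2} + 32\right) \left(-3\right) = \left(81 + 32\right) \left(-3\right) = 113 \left(-3\right) = -339$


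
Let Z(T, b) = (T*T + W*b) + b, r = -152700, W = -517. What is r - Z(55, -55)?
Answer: -184105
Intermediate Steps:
Z(T, b) = T**2 - 516*b (Z(T, b) = (T*T - 517*b) + b = (T**2 - 517*b) + b = T**2 - 516*b)
r - Z(55, -55) = -152700 - (55**2 - 516*(-55)) = -152700 - (3025 + 28380) = -152700 - 1*31405 = -152700 - 31405 = -184105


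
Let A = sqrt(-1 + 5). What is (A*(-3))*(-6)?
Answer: 36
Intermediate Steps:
A = 2 (A = sqrt(4) = 2)
(A*(-3))*(-6) = (2*(-3))*(-6) = -6*(-6) = 36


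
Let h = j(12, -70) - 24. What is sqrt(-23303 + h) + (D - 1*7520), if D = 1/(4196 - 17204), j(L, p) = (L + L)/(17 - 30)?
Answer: -97820161/13008 + 5*I*sqrt(157703)/13 ≈ -7520.0 + 152.74*I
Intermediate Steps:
j(L, p) = -2*L/13 (j(L, p) = (2*L)/(-13) = (2*L)*(-1/13) = -2*L/13)
D = -1/13008 (D = 1/(-13008) = -1/13008 ≈ -7.6876e-5)
h = -336/13 (h = -2/13*12 - 24 = -24/13 - 24 = -336/13 ≈ -25.846)
sqrt(-23303 + h) + (D - 1*7520) = sqrt(-23303 - 336/13) + (-1/13008 - 1*7520) = sqrt(-303275/13) + (-1/13008 - 7520) = 5*I*sqrt(157703)/13 - 97820161/13008 = -97820161/13008 + 5*I*sqrt(157703)/13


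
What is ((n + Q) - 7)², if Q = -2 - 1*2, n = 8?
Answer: 9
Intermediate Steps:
Q = -4 (Q = -2 - 2 = -4)
((n + Q) - 7)² = ((8 - 4) - 7)² = (4 - 7)² = (-3)² = 9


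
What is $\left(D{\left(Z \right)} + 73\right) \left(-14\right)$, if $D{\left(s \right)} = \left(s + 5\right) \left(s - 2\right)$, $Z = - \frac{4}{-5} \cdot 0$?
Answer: $-882$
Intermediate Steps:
$Z = 0$ ($Z = \left(-4\right) \left(- \frac{1}{5}\right) 0 = \frac{4}{5} \cdot 0 = 0$)
$D{\left(s \right)} = \left(-2 + s\right) \left(5 + s\right)$ ($D{\left(s \right)} = \left(5 + s\right) \left(-2 + s\right) = \left(-2 + s\right) \left(5 + s\right)$)
$\left(D{\left(Z \right)} + 73\right) \left(-14\right) = \left(\left(-10 + 0^{2} + 3 \cdot 0\right) + 73\right) \left(-14\right) = \left(\left(-10 + 0 + 0\right) + 73\right) \left(-14\right) = \left(-10 + 73\right) \left(-14\right) = 63 \left(-14\right) = -882$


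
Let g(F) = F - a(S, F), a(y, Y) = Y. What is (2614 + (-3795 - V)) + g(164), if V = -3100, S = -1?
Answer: 1919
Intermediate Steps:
g(F) = 0 (g(F) = F - F = 0)
(2614 + (-3795 - V)) + g(164) = (2614 + (-3795 - 1*(-3100))) + 0 = (2614 + (-3795 + 3100)) + 0 = (2614 - 695) + 0 = 1919 + 0 = 1919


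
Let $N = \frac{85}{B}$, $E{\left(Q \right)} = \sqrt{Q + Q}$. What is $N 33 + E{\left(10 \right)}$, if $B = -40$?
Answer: $- \frac{561}{8} + 2 \sqrt{5} \approx -65.653$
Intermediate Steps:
$E{\left(Q \right)} = \sqrt{2} \sqrt{Q}$ ($E{\left(Q \right)} = \sqrt{2 Q} = \sqrt{2} \sqrt{Q}$)
$N = - \frac{17}{8}$ ($N = \frac{85}{-40} = 85 \left(- \frac{1}{40}\right) = - \frac{17}{8} \approx -2.125$)
$N 33 + E{\left(10 \right)} = \left(- \frac{17}{8}\right) 33 + \sqrt{2} \sqrt{10} = - \frac{561}{8} + 2 \sqrt{5}$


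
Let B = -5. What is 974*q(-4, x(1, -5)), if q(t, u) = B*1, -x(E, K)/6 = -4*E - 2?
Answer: -4870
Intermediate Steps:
x(E, K) = 12 + 24*E (x(E, K) = -6*(-4*E - 2) = -6*(-2 - 4*E) = 12 + 24*E)
q(t, u) = -5 (q(t, u) = -5*1 = -5)
974*q(-4, x(1, -5)) = 974*(-5) = -4870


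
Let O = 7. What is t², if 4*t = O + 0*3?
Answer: 49/16 ≈ 3.0625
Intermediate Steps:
t = 7/4 (t = (7 + 0*3)/4 = (7 + 0)/4 = (¼)*7 = 7/4 ≈ 1.7500)
t² = (7/4)² = 49/16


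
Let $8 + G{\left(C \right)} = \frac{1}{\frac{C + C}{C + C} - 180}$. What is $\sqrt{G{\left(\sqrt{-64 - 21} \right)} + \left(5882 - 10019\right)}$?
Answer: $\frac{2 i \sqrt{33202531}}{179} \approx 64.382 i$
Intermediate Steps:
$G{\left(C \right)} = - \frac{1433}{179}$ ($G{\left(C \right)} = -8 + \frac{1}{\frac{C + C}{C + C} - 180} = -8 + \frac{1}{\frac{2 C}{2 C} - 180} = -8 + \frac{1}{2 C \frac{1}{2 C} - 180} = -8 + \frac{1}{1 - 180} = -8 + \frac{1}{-179} = -8 - \frac{1}{179} = - \frac{1433}{179}$)
$\sqrt{G{\left(\sqrt{-64 - 21} \right)} + \left(5882 - 10019\right)} = \sqrt{- \frac{1433}{179} + \left(5882 - 10019\right)} = \sqrt{- \frac{1433}{179} - 4137} = \sqrt{- \frac{741956}{179}} = \frac{2 i \sqrt{33202531}}{179}$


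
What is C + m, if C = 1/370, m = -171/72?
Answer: -3511/1480 ≈ -2.3723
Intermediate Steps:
m = -19/8 (m = -171*1/72 = -19/8 ≈ -2.3750)
C = 1/370 ≈ 0.0027027
C + m = 1/370 - 19/8 = -3511/1480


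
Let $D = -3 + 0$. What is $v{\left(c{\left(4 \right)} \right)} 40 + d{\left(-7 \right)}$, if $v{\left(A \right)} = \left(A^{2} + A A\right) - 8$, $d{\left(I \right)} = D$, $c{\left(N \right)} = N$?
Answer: $957$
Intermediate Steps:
$D = -3$
$d{\left(I \right)} = -3$
$v{\left(A \right)} = -8 + 2 A^{2}$ ($v{\left(A \right)} = \left(A^{2} + A^{2}\right) - 8 = 2 A^{2} - 8 = -8 + 2 A^{2}$)
$v{\left(c{\left(4 \right)} \right)} 40 + d{\left(-7 \right)} = \left(-8 + 2 \cdot 4^{2}\right) 40 - 3 = \left(-8 + 2 \cdot 16\right) 40 - 3 = \left(-8 + 32\right) 40 - 3 = 24 \cdot 40 - 3 = 960 - 3 = 957$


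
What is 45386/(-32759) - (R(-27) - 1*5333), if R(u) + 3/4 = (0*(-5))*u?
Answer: 698731721/131036 ≈ 5332.4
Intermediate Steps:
R(u) = -¾ (R(u) = -¾ + (0*(-5))*u = -¾ + 0*u = -¾ + 0 = -¾)
45386/(-32759) - (R(-27) - 1*5333) = 45386/(-32759) - (-¾ - 1*5333) = 45386*(-1/32759) - (-¾ - 5333) = -45386/32759 - 1*(-21335/4) = -45386/32759 + 21335/4 = 698731721/131036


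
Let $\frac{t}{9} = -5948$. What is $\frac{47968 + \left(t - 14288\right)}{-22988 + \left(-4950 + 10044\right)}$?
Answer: $\frac{9926}{8947} \approx 1.1094$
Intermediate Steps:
$t = -53532$ ($t = 9 \left(-5948\right) = -53532$)
$\frac{47968 + \left(t - 14288\right)}{-22988 + \left(-4950 + 10044\right)} = \frac{47968 - 67820}{-22988 + \left(-4950 + 10044\right)} = \frac{47968 - 67820}{-22988 + 5094} = - \frac{19852}{-17894} = \left(-19852\right) \left(- \frac{1}{17894}\right) = \frac{9926}{8947}$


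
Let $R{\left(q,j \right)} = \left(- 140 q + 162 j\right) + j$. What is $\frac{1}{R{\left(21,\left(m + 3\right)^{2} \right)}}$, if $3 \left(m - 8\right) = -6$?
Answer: $\frac{1}{10263} \approx 9.7437 \cdot 10^{-5}$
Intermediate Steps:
$m = 6$ ($m = 8 + \frac{1}{3} \left(-6\right) = 8 - 2 = 6$)
$R{\left(q,j \right)} = - 140 q + 163 j$
$\frac{1}{R{\left(21,\left(m + 3\right)^{2} \right)}} = \frac{1}{\left(-140\right) 21 + 163 \left(6 + 3\right)^{2}} = \frac{1}{-2940 + 163 \cdot 9^{2}} = \frac{1}{-2940 + 163 \cdot 81} = \frac{1}{-2940 + 13203} = \frac{1}{10263}$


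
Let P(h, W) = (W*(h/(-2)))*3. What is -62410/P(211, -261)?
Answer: -124820/165213 ≈ -0.75551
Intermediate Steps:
P(h, W) = -3*W*h/2 (P(h, W) = (W*(h*(-½)))*3 = (W*(-h/2))*3 = -W*h/2*3 = -3*W*h/2)
-62410/P(211, -261) = -62410/((-3/2*(-261)*211)) = -62410/165213/2 = -62410*2/165213 = -1*124820/165213 = -124820/165213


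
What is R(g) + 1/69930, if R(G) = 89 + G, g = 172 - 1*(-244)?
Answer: 35314651/69930 ≈ 505.00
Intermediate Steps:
g = 416 (g = 172 + 244 = 416)
R(g) + 1/69930 = (89 + 416) + 1/69930 = 505 + 1/69930 = 35314651/69930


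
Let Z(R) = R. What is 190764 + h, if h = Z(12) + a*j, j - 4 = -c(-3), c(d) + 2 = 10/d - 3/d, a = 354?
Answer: 193726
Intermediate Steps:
c(d) = -2 + 7/d (c(d) = -2 + (10/d - 3/d) = -2 + 7/d)
j = 25/3 (j = 4 - (-2 + 7/(-3)) = 4 - (-2 + 7*(-⅓)) = 4 - (-2 - 7/3) = 4 - 1*(-13/3) = 4 + 13/3 = 25/3 ≈ 8.3333)
h = 2962 (h = 12 + 354*(25/3) = 12 + 2950 = 2962)
190764 + h = 190764 + 2962 = 193726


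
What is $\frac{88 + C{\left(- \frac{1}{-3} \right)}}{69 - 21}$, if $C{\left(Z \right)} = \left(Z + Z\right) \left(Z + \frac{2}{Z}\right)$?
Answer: $\frac{415}{216} \approx 1.9213$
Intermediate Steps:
$C{\left(Z \right)} = 2 Z \left(Z + \frac{2}{Z}\right)$
$\frac{88 + C{\left(- \frac{1}{-3} \right)}}{69 - 21} = \frac{88 + \left(4 + 2 \left(- \frac{1}{-3}\right)^{2}\right)}{69 - 21} = \frac{88 + \left(4 + 2 \left(\left(-1\right) \left(- \frac{1}{3}\right)\right)^{2}\right)}{48} = \left(88 + \left(4 + \frac{2}{9}\right)\right) \frac{1}{48} = \left(88 + \frac{38}{9}\right) \frac{1}{48} = \frac{830}{9} \cdot \frac{1}{48} = \frac{415}{216}$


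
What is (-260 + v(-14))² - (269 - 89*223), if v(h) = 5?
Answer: 84603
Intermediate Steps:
(-260 + v(-14))² - (269 - 89*223) = (-260 + 5)² - (269 - 89*223) = (-255)² - (269 - 19847) = 65025 - 1*(-19578) = 65025 + 19578 = 84603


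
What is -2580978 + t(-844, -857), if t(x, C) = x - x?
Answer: -2580978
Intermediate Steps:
t(x, C) = 0
-2580978 + t(-844, -857) = -2580978 + 0 = -2580978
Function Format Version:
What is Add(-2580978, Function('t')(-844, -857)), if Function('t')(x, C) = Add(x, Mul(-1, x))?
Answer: -2580978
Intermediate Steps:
Function('t')(x, C) = 0
Add(-2580978, Function('t')(-844, -857)) = Add(-2580978, 0) = -2580978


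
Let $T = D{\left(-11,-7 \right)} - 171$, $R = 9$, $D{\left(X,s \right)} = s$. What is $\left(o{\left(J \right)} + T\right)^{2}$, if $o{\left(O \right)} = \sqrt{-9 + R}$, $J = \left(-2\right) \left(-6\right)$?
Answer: $31684$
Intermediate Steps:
$J = 12$
$o{\left(O \right)} = 0$ ($o{\left(O \right)} = \sqrt{-9 + 9} = \sqrt{0} = 0$)
$T = -178$ ($T = -7 - 171 = -178$)
$\left(o{\left(J \right)} + T\right)^{2} = \left(0 - 178\right)^{2} = \left(-178\right)^{2} = 31684$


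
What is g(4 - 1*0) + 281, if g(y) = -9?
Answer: 272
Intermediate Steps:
g(4 - 1*0) + 281 = -9 + 281 = 272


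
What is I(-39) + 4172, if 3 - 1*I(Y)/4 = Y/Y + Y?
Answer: 4336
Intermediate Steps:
I(Y) = 8 - 4*Y (I(Y) = 12 - 4*(Y/Y + Y) = 12 - 4*(1 + Y) = 12 + (-4 - 4*Y) = 8 - 4*Y)
I(-39) + 4172 = (8 - 4*(-39)) + 4172 = (8 + 156) + 4172 = 164 + 4172 = 4336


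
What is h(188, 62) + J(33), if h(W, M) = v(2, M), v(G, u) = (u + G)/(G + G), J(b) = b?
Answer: 49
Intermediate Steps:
v(G, u) = (G + u)/(2*G) (v(G, u) = (G + u)/((2*G)) = (G + u)*(1/(2*G)) = (G + u)/(2*G))
h(W, M) = 1/2 + M/4 (h(W, M) = (1/2)*(2 + M)/2 = (1/2)*(1/2)*(2 + M) = 1/2 + M/4)
h(188, 62) + J(33) = (1/2 + (1/4)*62) + 33 = (1/2 + 31/2) + 33 = 16 + 33 = 49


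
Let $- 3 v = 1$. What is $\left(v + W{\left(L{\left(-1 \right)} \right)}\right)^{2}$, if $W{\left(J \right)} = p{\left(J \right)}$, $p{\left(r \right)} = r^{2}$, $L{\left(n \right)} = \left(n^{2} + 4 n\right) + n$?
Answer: $\frac{2209}{9} \approx 245.44$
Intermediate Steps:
$L{\left(n \right)} = n^{2} + 5 n$
$W{\left(J \right)} = J^{2}$
$v = - \frac{1}{3}$ ($v = \left(- \frac{1}{3}\right) 1 = - \frac{1}{3} \approx -0.33333$)
$\left(v + W{\left(L{\left(-1 \right)} \right)}\right)^{2} = \left(- \frac{1}{3} + \left(- (5 - 1)\right)^{2}\right)^{2} = \left(- \frac{1}{3} + \left(\left(-1\right) 4\right)^{2}\right)^{2} = \left(- \frac{1}{3} + \left(-4\right)^{2}\right)^{2} = \left(- \frac{1}{3} + 16\right)^{2} = \left(\frac{47}{3}\right)^{2} = \frac{2209}{9}$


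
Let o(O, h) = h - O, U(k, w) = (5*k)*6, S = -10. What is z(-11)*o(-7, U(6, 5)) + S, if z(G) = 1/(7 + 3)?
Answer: 87/10 ≈ 8.7000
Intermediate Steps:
U(k, w) = 30*k
z(G) = 1/10
z(-11)*o(-7, U(6, 5)) + S = (30*6 - 1*(-7))/10 - 10 = (180 + 7)/10 - 10 = (1/10)*187 - 10 = 187/10 - 10 = 87/10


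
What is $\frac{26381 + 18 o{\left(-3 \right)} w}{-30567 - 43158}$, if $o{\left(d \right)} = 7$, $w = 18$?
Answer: $- \frac{28649}{73725} \approx -0.38859$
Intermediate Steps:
$\frac{26381 + 18 o{\left(-3 \right)} w}{-30567 - 43158} = \frac{26381 + 18 \cdot 7 \cdot 18}{-30567 - 43158} = \frac{26381 + 126 \cdot 18}{-73725} = \left(26381 + 2268\right) \left(- \frac{1}{73725}\right) = 28649 \left(- \frac{1}{73725}\right) = - \frac{28649}{73725}$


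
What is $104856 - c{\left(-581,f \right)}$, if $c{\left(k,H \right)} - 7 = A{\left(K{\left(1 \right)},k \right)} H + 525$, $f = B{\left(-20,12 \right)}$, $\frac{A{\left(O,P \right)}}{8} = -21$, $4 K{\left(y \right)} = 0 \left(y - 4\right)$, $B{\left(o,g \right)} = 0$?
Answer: $104324$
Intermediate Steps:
$K{\left(y \right)} = 0$ ($K{\left(y \right)} = \frac{0 \left(y - 4\right)}{4} = \frac{0 \left(-4 + y\right)}{4} = \frac{1}{4} \cdot 0 = 0$)
$A{\left(O,P \right)} = -168$ ($A{\left(O,P \right)} = 8 \left(-21\right) = -168$)
$f = 0$
$c{\left(k,H \right)} = 532 - 168 H$ ($c{\left(k,H \right)} = 7 - \left(-525 + 168 H\right) = 532 - 168 H$)
$104856 - c{\left(-581,f \right)} = 104856 - \left(532 - 0\right) = 104856 - \left(532 + 0\right) = 104856 - 532 = 104324$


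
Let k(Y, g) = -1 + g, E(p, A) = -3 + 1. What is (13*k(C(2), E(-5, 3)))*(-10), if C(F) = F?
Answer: 390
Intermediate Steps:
E(p, A) = -2
(13*k(C(2), E(-5, 3)))*(-10) = (13*(-1 - 2))*(-10) = (13*(-3))*(-10) = -39*(-10) = 390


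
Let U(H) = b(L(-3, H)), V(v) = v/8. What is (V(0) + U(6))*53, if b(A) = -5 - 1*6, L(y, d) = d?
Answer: -583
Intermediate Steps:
V(v) = v/8 (V(v) = v*(⅛) = v/8)
b(A) = -11 (b(A) = -5 - 6 = -11)
U(H) = -11
(V(0) + U(6))*53 = ((⅛)*0 - 11)*53 = (0 - 11)*53 = -11*53 = -583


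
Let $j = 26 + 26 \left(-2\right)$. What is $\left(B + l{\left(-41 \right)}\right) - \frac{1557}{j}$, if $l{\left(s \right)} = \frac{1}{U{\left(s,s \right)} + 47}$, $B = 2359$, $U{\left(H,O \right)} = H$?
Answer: $\frac{94343}{39} \approx 2419.1$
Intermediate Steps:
$l{\left(s \right)} = \frac{1}{47 + s}$ ($l{\left(s \right)} = \frac{1}{s + 47} = \frac{1}{47 + s}$)
$j = -26$ ($j = 26 - 52 = -26$)
$\left(B + l{\left(-41 \right)}\right) - \frac{1557}{j} = \left(2359 + \frac{1}{47 - 41}\right) - \frac{1557}{-26} = \left(2359 + \frac{1}{6}\right) - - \frac{1557}{26} = \left(2359 + \frac{1}{6}\right) + \frac{1557}{26} = \frac{14155}{6} + \frac{1557}{26} = \frac{94343}{39}$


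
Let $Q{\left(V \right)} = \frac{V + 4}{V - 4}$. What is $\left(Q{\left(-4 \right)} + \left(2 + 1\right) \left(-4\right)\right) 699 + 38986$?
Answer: $30598$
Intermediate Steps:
$Q{\left(V \right)} = \frac{4 + V}{-4 + V}$
$\left(Q{\left(-4 \right)} + \left(2 + 1\right) \left(-4\right)\right) 699 + 38986 = \left(\frac{4 - 4}{-4 - 4} + \left(2 + 1\right) \left(-4\right)\right) 699 + 38986 = \left(\frac{1}{-8} \cdot 0 + 3 \left(-4\right)\right) 699 + 38986 = \left(\left(- \frac{1}{8}\right) 0 - 12\right) 699 + 38986 = \left(0 - 12\right) 699 + 38986 = \left(-12\right) 699 + 38986 = -8388 + 38986 = 30598$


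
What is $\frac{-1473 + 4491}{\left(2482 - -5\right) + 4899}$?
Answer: $\frac{503}{1231} \approx 0.40861$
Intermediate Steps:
$\frac{-1473 + 4491}{\left(2482 - -5\right) + 4899} = \frac{3018}{\left(2482 + 5\right) + 4899} = \frac{3018}{2487 + 4899} = \frac{3018}{7386} = 3018 \cdot \frac{1}{7386} = \frac{503}{1231}$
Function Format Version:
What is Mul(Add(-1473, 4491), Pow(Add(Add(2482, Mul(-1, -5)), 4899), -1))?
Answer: Rational(503, 1231) ≈ 0.40861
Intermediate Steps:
Mul(Add(-1473, 4491), Pow(Add(Add(2482, Mul(-1, -5)), 4899), -1)) = Mul(3018, Pow(Add(Add(2482, 5), 4899), -1)) = Mul(3018, Pow(Add(2487, 4899), -1)) = Mul(3018, Pow(7386, -1)) = Mul(3018, Rational(1, 7386)) = Rational(503, 1231)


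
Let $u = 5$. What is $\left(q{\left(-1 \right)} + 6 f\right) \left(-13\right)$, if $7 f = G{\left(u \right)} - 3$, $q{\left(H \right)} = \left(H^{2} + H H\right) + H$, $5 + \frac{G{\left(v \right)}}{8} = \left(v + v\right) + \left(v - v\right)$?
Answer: $- \frac{2977}{7} \approx -425.29$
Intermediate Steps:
$G{\left(v \right)} = -40 + 16 v$ ($G{\left(v \right)} = -40 + 8 \left(\left(v + v\right) + \left(v - v\right)\right) = -40 + 8 \left(2 v + 0\right) = -40 + 8 \cdot 2 v = -40 + 16 v$)
$q{\left(H \right)} = H + 2 H^{2}$ ($q{\left(H \right)} = \left(H^{2} + H^{2}\right) + H = 2 H^{2} + H = H + 2 H^{2}$)
$f = \frac{37}{7}$ ($f = \frac{\left(-40 + 16 \cdot 5\right) - 3}{7} = \frac{\left(-40 + 80\right) - 3}{7} = \frac{40 - 3}{7} = \frac{1}{7} \cdot 37 = \frac{37}{7} \approx 5.2857$)
$\left(q{\left(-1 \right)} + 6 f\right) \left(-13\right) = \left(- (1 + 2 \left(-1\right)) + 6 \cdot \frac{37}{7}\right) \left(-13\right) = \left(- (1 - 2) + \frac{222}{7}\right) \left(-13\right) = \left(\left(-1\right) \left(-1\right) + \frac{222}{7}\right) \left(-13\right) = \left(1 + \frac{222}{7}\right) \left(-13\right) = \frac{229}{7} \left(-13\right) = - \frac{2977}{7}$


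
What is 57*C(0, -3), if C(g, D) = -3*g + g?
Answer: 0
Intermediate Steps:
C(g, D) = -2*g
57*C(0, -3) = 57*(-2*0) = 57*0 = 0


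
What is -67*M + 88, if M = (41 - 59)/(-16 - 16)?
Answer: 805/16 ≈ 50.313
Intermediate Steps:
M = 9/16 (M = -18/(-32) = -18*(-1/32) = 9/16 ≈ 0.56250)
-67*M + 88 = -67*9/16 + 88 = -603/16 + 88 = 805/16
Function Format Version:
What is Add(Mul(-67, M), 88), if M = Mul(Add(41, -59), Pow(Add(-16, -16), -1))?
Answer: Rational(805, 16) ≈ 50.313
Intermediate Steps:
M = Rational(9, 16) (M = Mul(-18, Pow(-32, -1)) = Mul(-18, Rational(-1, 32)) = Rational(9, 16) ≈ 0.56250)
Add(Mul(-67, M), 88) = Add(Mul(-67, Rational(9, 16)), 88) = Add(Rational(-603, 16), 88) = Rational(805, 16)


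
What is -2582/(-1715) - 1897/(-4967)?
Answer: 16078149/8518405 ≈ 1.8875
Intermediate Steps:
-2582/(-1715) - 1897/(-4967) = -2582*(-1/1715) - 1897*(-1/4967) = 2582/1715 + 1897/4967 = 16078149/8518405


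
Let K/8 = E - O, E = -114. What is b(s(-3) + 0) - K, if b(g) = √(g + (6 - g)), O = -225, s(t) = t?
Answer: -888 + √6 ≈ -885.55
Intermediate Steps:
K = 888 (K = 8*(-114 - 1*(-225)) = 8*(-114 + 225) = 8*111 = 888)
b(g) = √6
b(s(-3) + 0) - K = √6 - 1*888 = √6 - 888 = -888 + √6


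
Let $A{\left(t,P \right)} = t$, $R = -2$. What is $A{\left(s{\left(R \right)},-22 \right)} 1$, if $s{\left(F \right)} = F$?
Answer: $-2$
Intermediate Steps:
$A{\left(s{\left(R \right)},-22 \right)} 1 = \left(-2\right) 1 = -2$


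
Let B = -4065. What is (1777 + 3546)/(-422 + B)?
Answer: -5323/4487 ≈ -1.1863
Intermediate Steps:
(1777 + 3546)/(-422 + B) = (1777 + 3546)/(-422 - 4065) = 5323/(-4487) = 5323*(-1/4487) = -5323/4487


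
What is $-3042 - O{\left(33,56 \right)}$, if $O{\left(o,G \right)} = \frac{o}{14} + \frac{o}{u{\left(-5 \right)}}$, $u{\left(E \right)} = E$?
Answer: $- \frac{212643}{70} \approx -3037.8$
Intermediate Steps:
$O{\left(o,G \right)} = - \frac{9 o}{70}$ ($O{\left(o,G \right)} = \frac{o}{14} + \frac{o}{-5} = o \frac{1}{14} + o \left(- \frac{1}{5}\right) = \frac{o}{14} - \frac{o}{5} = - \frac{9 o}{70}$)
$-3042 - O{\left(33,56 \right)} = -3042 - \left(- \frac{9}{70}\right) 33 = -3042 - - \frac{297}{70} = -3042 + \frac{297}{70} = - \frac{212643}{70}$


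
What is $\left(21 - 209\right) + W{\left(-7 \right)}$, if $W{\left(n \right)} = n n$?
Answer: $-139$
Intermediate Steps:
$W{\left(n \right)} = n^{2}$
$\left(21 - 209\right) + W{\left(-7 \right)} = \left(21 - 209\right) + \left(-7\right)^{2} = -188 + 49 = -139$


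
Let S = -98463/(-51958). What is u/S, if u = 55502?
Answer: 2883772916/98463 ≈ 29288.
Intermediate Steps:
S = 98463/51958 (S = -98463*(-1/51958) = 98463/51958 ≈ 1.8951)
u/S = 55502/(98463/51958) = 55502*(51958/98463) = 2883772916/98463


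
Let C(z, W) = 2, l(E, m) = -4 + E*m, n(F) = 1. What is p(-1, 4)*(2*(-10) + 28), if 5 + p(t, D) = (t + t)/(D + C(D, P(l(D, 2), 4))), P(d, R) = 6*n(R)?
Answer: -128/3 ≈ -42.667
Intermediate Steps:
P(d, R) = 6 (P(d, R) = 6*1 = 6)
p(t, D) = -5 + 2*t/(2 + D) (p(t, D) = -5 + (t + t)/(D + 2) = -5 + (2*t)/(2 + D) = -5 + 2*t/(2 + D))
p(-1, 4)*(2*(-10) + 28) = ((-10 - 5*4 + 2*(-1))/(2 + 4))*(2*(-10) + 28) = ((-10 - 20 - 2)/6)*(-20 + 28) = ((⅙)*(-32))*8 = -16/3*8 = -128/3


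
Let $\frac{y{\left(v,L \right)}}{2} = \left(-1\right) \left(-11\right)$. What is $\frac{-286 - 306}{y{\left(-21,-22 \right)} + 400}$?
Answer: $- \frac{296}{211} \approx -1.4028$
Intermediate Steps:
$y{\left(v,L \right)} = 22$ ($y{\left(v,L \right)} = 2 \left(\left(-1\right) \left(-11\right)\right) = 2 \cdot 11 = 22$)
$\frac{-286 - 306}{y{\left(-21,-22 \right)} + 400} = \frac{-286 - 306}{22 + 400} = - \frac{592}{422} = \left(-592\right) \frac{1}{422} = - \frac{296}{211}$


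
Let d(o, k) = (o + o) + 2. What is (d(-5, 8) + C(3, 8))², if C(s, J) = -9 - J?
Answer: 625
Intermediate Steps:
d(o, k) = 2 + 2*o (d(o, k) = 2*o + 2 = 2 + 2*o)
(d(-5, 8) + C(3, 8))² = ((2 + 2*(-5)) + (-9 - 1*8))² = ((2 - 10) + (-9 - 8))² = (-8 - 17)² = (-25)² = 625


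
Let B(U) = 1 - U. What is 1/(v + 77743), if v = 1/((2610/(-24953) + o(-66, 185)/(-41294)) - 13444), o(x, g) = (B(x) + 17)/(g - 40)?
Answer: 1004337340508756/78080197788467552013 ≈ 1.2863e-5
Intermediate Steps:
o(x, g) = (18 - x)/(-40 + g) (o(x, g) = ((1 - x) + 17)/(g - 40) = (18 - x)/(-40 + g))
v = -74704665695/1004337340508756 (v = 1/((2610/(-24953) + ((18 - 1*(-66))/(-40 + 185))/(-41294)) - 13444) = 1/((2610*(-1/24953) + ((18 + 66)/145)*(-1/41294)) - 13444) = 1/((-2610/24953 + ((1/145)*84)*(-1/41294)) - 13444) = 1/((-2610/24953 + (84/145)*(-1/41294)) - 13444) = 1/((-2610/24953 - 42/2993815) - 13444) = 1/(-7814905176/74704665695 - 13444) = 1/(-1004337340508756/74704665695) = -74704665695/1004337340508756 ≈ -7.4382e-5)
1/(v + 77743) = 1/(-74704665695/1004337340508756 + 77743) = 1/(78080197788467552013/1004337340508756) = 1004337340508756/78080197788467552013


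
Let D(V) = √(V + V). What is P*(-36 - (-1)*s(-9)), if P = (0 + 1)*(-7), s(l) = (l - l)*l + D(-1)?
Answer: 252 - 7*I*√2 ≈ 252.0 - 9.8995*I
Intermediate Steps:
D(V) = √2*√V (D(V) = √(2*V) = √2*√V)
s(l) = I*√2 (s(l) = (l - l)*l + √2*√(-1) = 0*l + √2*I = 0 + I*√2 = I*√2)
P = -7 (P = 1*(-7) = -7)
P*(-36 - (-1)*s(-9)) = -7*(-36 - (-1)*I*√2) = -7*(-36 + I*√2) = 252 - 7*I*√2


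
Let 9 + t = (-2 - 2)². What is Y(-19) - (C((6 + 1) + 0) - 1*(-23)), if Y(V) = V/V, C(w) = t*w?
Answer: -71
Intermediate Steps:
t = 7 (t = -9 + (-2 - 2)² = -9 + (-4)² = -9 + 16 = 7)
C(w) = 7*w
Y(V) = 1
Y(-19) - (C((6 + 1) + 0) - 1*(-23)) = 1 - (7*((6 + 1) + 0) - 1*(-23)) = 1 - (7*(7 + 0) + 23) = 1 - (7*7 + 23) = 1 - (49 + 23) = 1 - 1*72 = 1 - 72 = -71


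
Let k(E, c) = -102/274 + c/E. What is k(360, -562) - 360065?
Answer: -8879250577/24660 ≈ -3.6007e+5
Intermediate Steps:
k(E, c) = -51/137 + c/E (k(E, c) = -102*1/274 + c/E = -51/137 + c/E)
k(360, -562) - 360065 = (-51/137 - 562/360) - 360065 = (-51/137 - 562*1/360) - 360065 = (-51/137 - 281/180) - 360065 = -47677/24660 - 360065 = -8879250577/24660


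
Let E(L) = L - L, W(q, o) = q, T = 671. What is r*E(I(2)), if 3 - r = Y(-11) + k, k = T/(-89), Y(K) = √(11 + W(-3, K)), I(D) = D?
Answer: 0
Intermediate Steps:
E(L) = 0
Y(K) = 2*√2 (Y(K) = √(11 - 3) = √8 = 2*√2)
k = -671/89 (k = 671/(-89) = 671*(-1/89) = -671/89 ≈ -7.5393)
r = 938/89 - 2*√2 (r = 3 - (2*√2 - 671/89) = 3 - (-671/89 + 2*√2) = 3 + (671/89 - 2*√2) = 938/89 - 2*√2 ≈ 7.7109)
r*E(I(2)) = (938/89 - 2*√2)*0 = 0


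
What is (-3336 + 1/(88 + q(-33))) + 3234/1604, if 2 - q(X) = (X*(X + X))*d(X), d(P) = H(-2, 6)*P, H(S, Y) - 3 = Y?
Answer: -864933267289/259429356 ≈ -3334.0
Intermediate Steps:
H(S, Y) = 3 + Y
d(P) = 9*P (d(P) = (3 + 6)*P = 9*P)
q(X) = 2 - 18*X**3 (q(X) = 2 - X*(X + X)*9*X = 2 - X*(2*X)*9*X = 2 - 2*X**2*9*X = 2 - 18*X**3)
(-3336 + 1/(88 + q(-33))) + 3234/1604 = (-3336 + 1/(88 + (2 - 18*(-33)**3))) + 3234/1604 = (-3336 + 1/(88 + (2 - 18*(-35937)))) + 3234*(1/1604) = (-3336 + 1/(88 + (2 + 646866))) + 1617/802 = (-3336 + 1/(88 + 646868)) + 1617/802 = (-3336 + 1/646956) + 1617/802 = -2158245215/646956 + 1617/802 = -864933267289/259429356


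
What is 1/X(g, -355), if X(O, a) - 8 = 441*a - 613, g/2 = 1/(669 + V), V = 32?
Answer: -1/157160 ≈ -6.3629e-6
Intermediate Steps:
g = 2/701 (g = 2/(669 + 32) = 2/701 ≈ 0.0028531)
X(O, a) = -605 + 441*a (X(O, a) = 8 + (441*a - 613) = 8 + (-613 + 441*a) = -605 + 441*a)
1/X(g, -355) = 1/(-605 + 441*(-355)) = 1/(-605 - 156555) = 1/(-157160) = -1/157160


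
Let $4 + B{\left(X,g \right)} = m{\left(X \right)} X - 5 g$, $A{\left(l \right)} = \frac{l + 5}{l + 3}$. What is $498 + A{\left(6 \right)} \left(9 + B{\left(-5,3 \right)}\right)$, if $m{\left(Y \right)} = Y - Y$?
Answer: $\frac{4372}{9} \approx 485.78$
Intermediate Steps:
$m{\left(Y \right)} = 0$
$A{\left(l \right)} = \frac{5 + l}{3 + l}$
$B{\left(X,g \right)} = -4 - 5 g$ ($B{\left(X,g \right)} = -4 + \left(0 X - 5 g\right) = -4 + \left(0 - 5 g\right) = -4 - 5 g$)
$498 + A{\left(6 \right)} \left(9 + B{\left(-5,3 \right)}\right) = 498 + \frac{5 + 6}{3 + 6} \left(9 - 19\right) = 498 + \frac{1}{9} \cdot 11 \left(9 - 19\right) = 498 + \frac{11}{9} \left(-10\right) = 498 - \frac{110}{9} = \frac{4372}{9}$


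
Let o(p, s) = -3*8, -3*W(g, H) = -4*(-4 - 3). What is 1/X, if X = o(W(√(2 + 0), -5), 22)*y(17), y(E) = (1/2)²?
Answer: -⅙ ≈ -0.16667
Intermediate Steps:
W(g, H) = -28/3 (W(g, H) = -(-4)*(-4 - 3)/3 = -(-4)*(-7)/3 = -⅓*28 = -28/3)
y(E) = ¼ (y(E) = (½)² = ¼)
o(p, s) = -24
X = -6 (X = -24*¼ = -6)
1/X = 1/(-6) = -⅙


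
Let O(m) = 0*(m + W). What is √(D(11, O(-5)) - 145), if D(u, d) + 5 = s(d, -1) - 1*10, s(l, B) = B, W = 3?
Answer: I*√161 ≈ 12.689*I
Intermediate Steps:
O(m) = 0 (O(m) = 0*(m + 3) = 0*(3 + m) = 0)
D(u, d) = -16 (D(u, d) = -5 + (-1 - 1*10) = -5 + (-1 - 10) = -5 - 11 = -16)
√(D(11, O(-5)) - 145) = √(-16 - 145) = √(-161) = I*√161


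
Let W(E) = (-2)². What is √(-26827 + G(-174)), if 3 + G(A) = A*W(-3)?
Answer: I*√27526 ≈ 165.91*I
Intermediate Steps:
W(E) = 4
G(A) = -3 + 4*A (G(A) = -3 + A*4 = -3 + 4*A)
√(-26827 + G(-174)) = √(-26827 + (-3 + 4*(-174))) = √(-26827 + (-3 - 696)) = √(-26827 - 699) = √(-27526) = I*√27526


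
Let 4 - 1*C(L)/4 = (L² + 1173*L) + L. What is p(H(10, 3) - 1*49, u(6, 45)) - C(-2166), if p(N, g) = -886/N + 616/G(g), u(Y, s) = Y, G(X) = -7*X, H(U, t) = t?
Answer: 593032685/69 ≈ 8.5947e+6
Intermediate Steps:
C(L) = 16 - 4696*L - 4*L² (C(L) = 16 - 4*((L² + 1173*L) + L) = 16 - 4*(L² + 1174*L) = 16 + (-4696*L - 4*L²) = 16 - 4696*L - 4*L²)
p(N, g) = -886/N - 88/g (p(N, g) = -886/N + 616/((-7*g)) = -886/N + 616*(-1/(7*g)) = -886/N - 88/g)
p(H(10, 3) - 1*49, u(6, 45)) - C(-2166) = (-886/(3 - 1*49) - 88/6) - (16 - 4696*(-2166) - 4*(-2166)²) = (-886/(3 - 49) - 88*⅙) - (16 + 10171536 - 4*4691556) = (-886/(-46) - 44/3) - (16 + 10171536 - 18766224) = (-886*(-1/46) - 44/3) - 1*(-8594672) = (443/23 - 44/3) + 8594672 = 317/69 + 8594672 = 593032685/69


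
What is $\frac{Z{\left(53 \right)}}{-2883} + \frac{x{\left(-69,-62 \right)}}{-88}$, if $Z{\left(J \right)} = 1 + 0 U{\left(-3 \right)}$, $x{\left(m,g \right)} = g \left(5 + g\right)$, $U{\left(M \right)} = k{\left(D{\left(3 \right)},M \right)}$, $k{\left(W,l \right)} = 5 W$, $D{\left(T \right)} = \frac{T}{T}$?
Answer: $- \frac{5094305}{126852} \approx -40.159$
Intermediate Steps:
$D{\left(T \right)} = 1$
$U{\left(M \right)} = 5$ ($U{\left(M \right)} = 5 \cdot 1 = 5$)
$Z{\left(J \right)} = 1$ ($Z{\left(J \right)} = 1 + 0 \cdot 5 = 1 + 0 = 1$)
$\frac{Z{\left(53 \right)}}{-2883} + \frac{x{\left(-69,-62 \right)}}{-88} = 1 \frac{1}{-2883} + \frac{\left(-62\right) \left(5 - 62\right)}{-88} = 1 \left(- \frac{1}{2883}\right) + \left(-62\right) \left(-57\right) \left(- \frac{1}{88}\right) = - \frac{1}{2883} + 3534 \left(- \frac{1}{88}\right) = - \frac{1}{2883} - \frac{1767}{44} = - \frac{5094305}{126852}$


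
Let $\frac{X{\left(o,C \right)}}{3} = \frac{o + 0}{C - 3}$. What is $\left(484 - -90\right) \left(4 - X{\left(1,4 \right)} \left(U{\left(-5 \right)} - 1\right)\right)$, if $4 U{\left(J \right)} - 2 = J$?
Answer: $\frac{10619}{2} \approx 5309.5$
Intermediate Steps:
$U{\left(J \right)} = \frac{1}{2} + \frac{J}{4}$
$X{\left(o,C \right)} = \frac{3 o}{-3 + C}$ ($X{\left(o,C \right)} = 3 \frac{o + 0}{C - 3} = 3 \frac{o}{-3 + C} = \frac{3 o}{-3 + C}$)
$\left(484 - -90\right) \left(4 - X{\left(1,4 \right)} \left(U{\left(-5 \right)} - 1\right)\right) = \left(484 - -90\right) \left(4 - 3 \cdot 1 \frac{1}{-3 + 4} \left(\left(\frac{1}{2} + \frac{1}{4} \left(-5\right)\right) - 1\right)\right) = \left(484 + 90\right) \left(4 - 3 \cdot 1 \cdot 1^{-1} \left(\left(\frac{1}{2} - \frac{5}{4}\right) - 1\right)\right) = 574 \left(4 - 3 \cdot 1 \cdot 1 \left(- \frac{3}{4} - 1\right)\right) = 574 \left(4 - 3 \left(- \frac{7}{4}\right)\right) = 574 \left(4 - - \frac{21}{4}\right) = 574 \left(4 + \frac{21}{4}\right) = 574 \cdot \frac{37}{4} = \frac{10619}{2}$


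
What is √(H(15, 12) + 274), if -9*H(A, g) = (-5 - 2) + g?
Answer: √2461/3 ≈ 16.536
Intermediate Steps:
H(A, g) = 7/9 - g/9 (H(A, g) = -((-5 - 2) + g)/9 = -(-7 + g)/9 = 7/9 - g/9)
√(H(15, 12) + 274) = √((7/9 - ⅑*12) + 274) = √((7/9 - 4/3) + 274) = √(-5/9 + 274) = √(2461/9) = √2461/3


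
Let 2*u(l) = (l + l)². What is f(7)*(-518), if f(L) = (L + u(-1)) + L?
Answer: -8288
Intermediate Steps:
u(l) = 2*l² (u(l) = (l + l)²/2 = (2*l)²/2 = (4*l²)/2 = 2*l²)
f(L) = 2 + 2*L (f(L) = (L + 2*(-1)²) + L = (L + 2*1) + L = (L + 2) + L = (2 + L) + L = 2 + 2*L)
f(7)*(-518) = (2 + 2*7)*(-518) = (2 + 14)*(-518) = 16*(-518) = -8288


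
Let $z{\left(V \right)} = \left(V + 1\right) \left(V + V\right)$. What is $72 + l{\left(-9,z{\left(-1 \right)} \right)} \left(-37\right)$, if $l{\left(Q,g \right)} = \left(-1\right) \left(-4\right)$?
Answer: $-76$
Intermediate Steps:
$z{\left(V \right)} = 2 V \left(1 + V\right)$ ($z{\left(V \right)} = \left(1 + V\right) 2 V = 2 V \left(1 + V\right)$)
$l{\left(Q,g \right)} = 4$
$72 + l{\left(-9,z{\left(-1 \right)} \right)} \left(-37\right) = 72 + 4 \left(-37\right) = 72 - 148 = -76$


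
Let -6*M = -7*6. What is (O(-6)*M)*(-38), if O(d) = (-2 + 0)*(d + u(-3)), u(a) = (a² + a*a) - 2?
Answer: 5320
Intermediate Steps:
M = 7 (M = -(-7)*6/6 = -⅙*(-42) = 7)
u(a) = -2 + 2*a² (u(a) = (a² + a²) - 2 = 2*a² - 2 = -2 + 2*a²)
O(d) = -32 - 2*d (O(d) = (-2 + 0)*(d + (-2 + 2*(-3)²)) = -2*(d + (-2 + 2*9)) = -2*(d + (-2 + 18)) = -2*(d + 16) = -2*(16 + d) = -32 - 2*d)
(O(-6)*M)*(-38) = ((-32 - 2*(-6))*7)*(-38) = ((-32 + 12)*7)*(-38) = -20*7*(-38) = -140*(-38) = 5320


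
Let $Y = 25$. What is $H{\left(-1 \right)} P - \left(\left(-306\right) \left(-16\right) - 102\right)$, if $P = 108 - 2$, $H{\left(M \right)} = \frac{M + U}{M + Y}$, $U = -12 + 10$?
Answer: $- \frac{19229}{4} \approx -4807.3$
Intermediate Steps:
$U = -2$
$H{\left(M \right)} = \frac{-2 + M}{25 + M}$ ($H{\left(M \right)} = \frac{M - 2}{M + 25} = \frac{-2 + M}{25 + M}$)
$P = 106$ ($P = 108 - 2 = 106$)
$H{\left(-1 \right)} P - \left(\left(-306\right) \left(-16\right) - 102\right) = \frac{-2 - 1}{25 - 1} \cdot 106 - \left(\left(-306\right) \left(-16\right) - 102\right) = \frac{1}{24} \left(-3\right) 106 - \left(4896 - 102\right) = \frac{1}{24} \left(-3\right) 106 - 4794 = \left(- \frac{1}{8}\right) 106 - 4794 = - \frac{53}{4} - 4794 = - \frac{19229}{4}$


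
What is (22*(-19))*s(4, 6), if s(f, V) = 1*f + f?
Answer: -3344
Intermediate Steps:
s(f, V) = 2*f (s(f, V) = f + f = 2*f)
(22*(-19))*s(4, 6) = (22*(-19))*(2*4) = -418*8 = -3344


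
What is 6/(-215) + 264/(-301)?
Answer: -1362/1505 ≈ -0.90498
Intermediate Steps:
6/(-215) + 264/(-301) = 6*(-1/215) + 264*(-1/301) = -6/215 - 264/301 = -1362/1505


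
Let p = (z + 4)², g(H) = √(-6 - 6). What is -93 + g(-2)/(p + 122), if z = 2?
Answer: -93 + I*√3/79 ≈ -93.0 + 0.021925*I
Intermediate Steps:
g(H) = 2*I*√3 (g(H) = √(-12) = 2*I*√3)
p = 36 (p = (2 + 4)² = 6² = 36)
-93 + g(-2)/(p + 122) = -93 + (2*I*√3)/(36 + 122) = -93 + (2*I*√3)/158 = -93 + I*√3/79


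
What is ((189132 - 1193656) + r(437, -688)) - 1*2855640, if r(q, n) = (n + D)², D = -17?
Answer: -3363139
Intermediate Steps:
r(q, n) = (-17 + n)² (r(q, n) = (n - 17)² = (-17 + n)²)
((189132 - 1193656) + r(437, -688)) - 1*2855640 = ((189132 - 1193656) + (-17 - 688)²) - 1*2855640 = (-1004524 + (-705)²) - 2855640 = (-1004524 + 497025) - 2855640 = -507499 - 2855640 = -3363139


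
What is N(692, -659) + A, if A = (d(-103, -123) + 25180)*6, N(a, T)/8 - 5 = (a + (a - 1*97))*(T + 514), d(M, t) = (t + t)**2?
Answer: -978704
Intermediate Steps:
d(M, t) = 4*t**2 (d(M, t) = (2*t)**2 = 4*t**2)
N(a, T) = 40 + 8*(-97 + 2*a)*(514 + T) (N(a, T) = 40 + 8*((a + (a - 1*97))*(T + 514)) = 40 + 8*((a + (a - 97))*(514 + T)) = 40 + 8*((a + (-97 + a))*(514 + T)) = 40 + 8*((-97 + 2*a)*(514 + T)) = 40 + 8*(-97 + 2*a)*(514 + T))
A = 514176 (A = (4*(-123)**2 + 25180)*6 = (4*15129 + 25180)*6 = (60516 + 25180)*6 = 85696*6 = 514176)
N(692, -659) + A = (-398824 - 776*(-659) + 8224*692 + 16*(-659)*692) + 514176 = (-398824 + 511384 + 5691008 - 7296448) + 514176 = -1492880 + 514176 = -978704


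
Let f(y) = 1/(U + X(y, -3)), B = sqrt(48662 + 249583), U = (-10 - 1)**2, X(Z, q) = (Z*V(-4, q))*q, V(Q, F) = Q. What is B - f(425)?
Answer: -1/5221 + sqrt(298245) ≈ 546.12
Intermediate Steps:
X(Z, q) = -4*Z*q (X(Z, q) = (Z*(-4))*q = (-4*Z)*q = -4*Z*q)
U = 121 (U = (-11)**2 = 121)
B = sqrt(298245) ≈ 546.12
f(y) = 1/(121 + 12*y) (f(y) = 1/(121 - 4*y*(-3)) = 1/(121 + 12*y))
B - f(425) = sqrt(298245) - 1/(121 + 12*425) = sqrt(298245) - 1/(121 + 5100) = sqrt(298245) - 1/5221 = -1/5221 + sqrt(298245)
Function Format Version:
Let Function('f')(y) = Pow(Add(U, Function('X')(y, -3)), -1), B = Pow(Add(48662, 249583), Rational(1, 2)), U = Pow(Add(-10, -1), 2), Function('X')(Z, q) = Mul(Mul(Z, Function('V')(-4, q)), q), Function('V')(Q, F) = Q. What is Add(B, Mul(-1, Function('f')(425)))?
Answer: Add(Rational(-1, 5221), Pow(298245, Rational(1, 2))) ≈ 546.12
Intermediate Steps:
Function('X')(Z, q) = Mul(-4, Z, q) (Function('X')(Z, q) = Mul(Mul(Z, -4), q) = Mul(Mul(-4, Z), q) = Mul(-4, Z, q))
U = 121 (U = Pow(-11, 2) = 121)
B = Pow(298245, Rational(1, 2)) ≈ 546.12
Function('f')(y) = Pow(Add(121, Mul(12, y)), -1) (Function('f')(y) = Pow(Add(121, Mul(-4, y, -3)), -1) = Pow(Add(121, Mul(12, y)), -1))
Add(B, Mul(-1, Function('f')(425))) = Add(Pow(298245, Rational(1, 2)), Mul(-1, Pow(Add(121, Mul(12, 425)), -1))) = Add(Pow(298245, Rational(1, 2)), Mul(-1, Pow(Add(121, 5100), -1))) = Add(Pow(298245, Rational(1, 2)), Mul(-1, Pow(5221, -1))) = Add(Pow(298245, Rational(1, 2)), Mul(-1, Rational(1, 5221))) = Add(Pow(298245, Rational(1, 2)), Rational(-1, 5221)) = Add(Rational(-1, 5221), Pow(298245, Rational(1, 2)))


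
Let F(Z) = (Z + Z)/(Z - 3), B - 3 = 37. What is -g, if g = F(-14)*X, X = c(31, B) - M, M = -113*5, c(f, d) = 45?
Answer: -17080/17 ≈ -1004.7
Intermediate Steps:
B = 40 (B = 3 + 37 = 40)
M = -565
F(Z) = 2*Z/(-3 + Z) (F(Z) = (2*Z)/(-3 + Z) = 2*Z/(-3 + Z))
X = 610 (X = 45 - 1*(-565) = 45 + 565 = 610)
g = 17080/17 (g = (2*(-14)/(-3 - 14))*610 = (2*(-14)/(-17))*610 = (2*(-14)*(-1/17))*610 = (28/17)*610 = 17080/17 ≈ 1004.7)
-g = -1*17080/17 = -17080/17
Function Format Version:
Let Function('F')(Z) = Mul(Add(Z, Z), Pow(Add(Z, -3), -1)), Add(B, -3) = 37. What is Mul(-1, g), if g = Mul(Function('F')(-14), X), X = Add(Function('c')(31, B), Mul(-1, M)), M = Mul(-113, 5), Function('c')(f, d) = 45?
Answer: Rational(-17080, 17) ≈ -1004.7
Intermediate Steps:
B = 40 (B = Add(3, 37) = 40)
M = -565
Function('F')(Z) = Mul(2, Z, Pow(Add(-3, Z), -1)) (Function('F')(Z) = Mul(Mul(2, Z), Pow(Add(-3, Z), -1)) = Mul(2, Z, Pow(Add(-3, Z), -1)))
X = 610 (X = Add(45, Mul(-1, -565)) = Add(45, 565) = 610)
g = Rational(17080, 17) (g = Mul(Mul(2, -14, Pow(Add(-3, -14), -1)), 610) = Mul(Mul(2, -14, Pow(-17, -1)), 610) = Mul(Mul(2, -14, Rational(-1, 17)), 610) = Mul(Rational(28, 17), 610) = Rational(17080, 17) ≈ 1004.7)
Mul(-1, g) = Mul(-1, Rational(17080, 17)) = Rational(-17080, 17)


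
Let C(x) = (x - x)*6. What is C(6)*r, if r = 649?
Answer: 0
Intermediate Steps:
C(x) = 0 (C(x) = 0*6 = 0)
C(6)*r = 0*649 = 0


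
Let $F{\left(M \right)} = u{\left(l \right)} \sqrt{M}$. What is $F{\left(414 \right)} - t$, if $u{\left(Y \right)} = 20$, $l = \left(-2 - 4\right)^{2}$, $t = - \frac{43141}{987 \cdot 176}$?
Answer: $\frac{6163}{24816} + 60 \sqrt{46} \approx 407.19$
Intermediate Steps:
$t = - \frac{6163}{24816}$ ($t = - \frac{43141}{173712} = \left(-43141\right) \frac{1}{173712} = - \frac{6163}{24816} \approx -0.24835$)
$l = 36$ ($l = \left(-6\right)^{2} = 36$)
$F{\left(M \right)} = 20 \sqrt{M}$
$F{\left(414 \right)} - t = 20 \sqrt{414} - - \frac{6163}{24816} = 20 \cdot 3 \sqrt{46} + \frac{6163}{24816} = 60 \sqrt{46} + \frac{6163}{24816} = \frac{6163}{24816} + 60 \sqrt{46}$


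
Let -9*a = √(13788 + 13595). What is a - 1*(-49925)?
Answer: 49925 - √27383/9 ≈ 49907.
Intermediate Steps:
a = -√27383/9 (a = -√(13788 + 13595)/9 = -√27383/9 ≈ -18.386)
a - 1*(-49925) = -√27383/9 - 1*(-49925) = -√27383/9 + 49925 = 49925 - √27383/9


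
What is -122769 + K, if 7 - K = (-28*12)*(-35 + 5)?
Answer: -132842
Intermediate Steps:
K = -10073 (K = 7 - (-28*12)*(-35 + 5) = 7 - (-336)*(-30) = 7 - 1*10080 = 7 - 10080 = -10073)
-122769 + K = -122769 - 10073 = -132842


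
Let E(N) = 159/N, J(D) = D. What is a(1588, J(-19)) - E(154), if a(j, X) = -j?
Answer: -244711/154 ≈ -1589.0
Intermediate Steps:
a(1588, J(-19)) - E(154) = -1*1588 - 159/154 = -1588 - 159/154 = -244711/154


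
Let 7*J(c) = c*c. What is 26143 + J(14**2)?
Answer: 31631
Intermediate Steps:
J(c) = c**2/7 (J(c) = (c*c)/7 = c**2/7)
26143 + J(14**2) = 26143 + (14**2)**2/7 = 26143 + (1/7)*196**2 = 26143 + (1/7)*38416 = 26143 + 5488 = 31631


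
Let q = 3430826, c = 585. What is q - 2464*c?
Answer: 1989386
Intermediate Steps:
q - 2464*c = 3430826 - 2464*585 = 3430826 - 1*1441440 = 3430826 - 1441440 = 1989386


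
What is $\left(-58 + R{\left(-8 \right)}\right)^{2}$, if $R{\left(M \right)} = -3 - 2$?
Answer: $3969$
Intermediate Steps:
$R{\left(M \right)} = -5$
$\left(-58 + R{\left(-8 \right)}\right)^{2} = \left(-58 - 5\right)^{2} = \left(-63\right)^{2} = 3969$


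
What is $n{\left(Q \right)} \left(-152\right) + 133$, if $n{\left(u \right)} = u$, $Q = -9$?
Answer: $1501$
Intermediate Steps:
$n{\left(Q \right)} \left(-152\right) + 133 = \left(-9\right) \left(-152\right) + 133 = 1368 + 133 = 1501$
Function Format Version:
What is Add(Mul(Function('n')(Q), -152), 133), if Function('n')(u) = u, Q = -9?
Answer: 1501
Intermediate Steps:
Add(Mul(Function('n')(Q), -152), 133) = Add(Mul(-9, -152), 133) = Add(1368, 133) = 1501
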